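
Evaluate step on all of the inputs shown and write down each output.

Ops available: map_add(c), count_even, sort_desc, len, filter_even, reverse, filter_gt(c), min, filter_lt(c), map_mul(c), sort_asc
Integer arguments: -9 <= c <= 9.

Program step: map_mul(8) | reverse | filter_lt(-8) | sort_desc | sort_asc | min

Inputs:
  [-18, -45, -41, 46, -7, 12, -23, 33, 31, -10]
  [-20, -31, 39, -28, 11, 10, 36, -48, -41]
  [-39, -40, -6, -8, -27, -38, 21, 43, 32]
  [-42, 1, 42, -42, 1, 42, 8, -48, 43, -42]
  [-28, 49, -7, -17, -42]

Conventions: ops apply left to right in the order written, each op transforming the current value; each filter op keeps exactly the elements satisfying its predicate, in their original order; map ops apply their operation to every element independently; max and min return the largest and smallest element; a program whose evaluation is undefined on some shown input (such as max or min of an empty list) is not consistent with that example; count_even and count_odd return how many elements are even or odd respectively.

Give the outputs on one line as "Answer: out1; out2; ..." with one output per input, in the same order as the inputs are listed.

-360; -384; -320; -384; -336

Execution, op by op:
  [-18, -45, -41, 46, -7, 12, -23, 33, 31, -10] -> [-144, -360, -328, 368, -56, 96, -184, 264, 248, -80] -> [-80, 248, 264, -184, 96, -56, 368, -328, -360, -144] -> [-80, -184, -56, -328, -360, -144] -> [-56, -80, -144, -184, -328, -360] -> [-360, -328, -184, -144, -80, -56] -> -360
  [-20, -31, 39, -28, 11, 10, 36, -48, -41] -> [-160, -248, 312, -224, 88, 80, 288, -384, -328] -> [-328, -384, 288, 80, 88, -224, 312, -248, -160] -> [-328, -384, -224, -248, -160] -> [-160, -224, -248, -328, -384] -> [-384, -328, -248, -224, -160] -> -384
  [-39, -40, -6, -8, -27, -38, 21, 43, 32] -> [-312, -320, -48, -64, -216, -304, 168, 344, 256] -> [256, 344, 168, -304, -216, -64, -48, -320, -312] -> [-304, -216, -64, -48, -320, -312] -> [-48, -64, -216, -304, -312, -320] -> [-320, -312, -304, -216, -64, -48] -> -320
  [-42, 1, 42, -42, 1, 42, 8, -48, 43, -42] -> [-336, 8, 336, -336, 8, 336, 64, -384, 344, -336] -> [-336, 344, -384, 64, 336, 8, -336, 336, 8, -336] -> [-336, -384, -336, -336] -> [-336, -336, -336, -384] -> [-384, -336, -336, -336] -> -384
  [-28, 49, -7, -17, -42] -> [-224, 392, -56, -136, -336] -> [-336, -136, -56, 392, -224] -> [-336, -136, -56, -224] -> [-56, -136, -224, -336] -> [-336, -224, -136, -56] -> -336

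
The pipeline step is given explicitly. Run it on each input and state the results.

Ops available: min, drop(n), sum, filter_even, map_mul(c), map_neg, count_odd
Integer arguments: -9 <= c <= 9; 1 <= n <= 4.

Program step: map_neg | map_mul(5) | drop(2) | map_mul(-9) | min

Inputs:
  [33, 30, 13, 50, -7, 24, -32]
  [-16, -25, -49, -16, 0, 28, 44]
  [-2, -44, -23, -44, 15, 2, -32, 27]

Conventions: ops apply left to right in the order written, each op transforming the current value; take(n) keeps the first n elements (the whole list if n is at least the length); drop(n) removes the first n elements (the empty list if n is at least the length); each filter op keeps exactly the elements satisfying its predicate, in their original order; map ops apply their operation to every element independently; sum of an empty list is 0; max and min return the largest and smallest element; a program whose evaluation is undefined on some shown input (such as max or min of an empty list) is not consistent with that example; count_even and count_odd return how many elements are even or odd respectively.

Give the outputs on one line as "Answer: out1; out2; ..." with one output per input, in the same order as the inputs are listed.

-1440; -2205; -1980

Execution, op by op:
  [33, 30, 13, 50, -7, 24, -32] -> [-33, -30, -13, -50, 7, -24, 32] -> [-165, -150, -65, -250, 35, -120, 160] -> [-65, -250, 35, -120, 160] -> [585, 2250, -315, 1080, -1440] -> -1440
  [-16, -25, -49, -16, 0, 28, 44] -> [16, 25, 49, 16, 0, -28, -44] -> [80, 125, 245, 80, 0, -140, -220] -> [245, 80, 0, -140, -220] -> [-2205, -720, 0, 1260, 1980] -> -2205
  [-2, -44, -23, -44, 15, 2, -32, 27] -> [2, 44, 23, 44, -15, -2, 32, -27] -> [10, 220, 115, 220, -75, -10, 160, -135] -> [115, 220, -75, -10, 160, -135] -> [-1035, -1980, 675, 90, -1440, 1215] -> -1980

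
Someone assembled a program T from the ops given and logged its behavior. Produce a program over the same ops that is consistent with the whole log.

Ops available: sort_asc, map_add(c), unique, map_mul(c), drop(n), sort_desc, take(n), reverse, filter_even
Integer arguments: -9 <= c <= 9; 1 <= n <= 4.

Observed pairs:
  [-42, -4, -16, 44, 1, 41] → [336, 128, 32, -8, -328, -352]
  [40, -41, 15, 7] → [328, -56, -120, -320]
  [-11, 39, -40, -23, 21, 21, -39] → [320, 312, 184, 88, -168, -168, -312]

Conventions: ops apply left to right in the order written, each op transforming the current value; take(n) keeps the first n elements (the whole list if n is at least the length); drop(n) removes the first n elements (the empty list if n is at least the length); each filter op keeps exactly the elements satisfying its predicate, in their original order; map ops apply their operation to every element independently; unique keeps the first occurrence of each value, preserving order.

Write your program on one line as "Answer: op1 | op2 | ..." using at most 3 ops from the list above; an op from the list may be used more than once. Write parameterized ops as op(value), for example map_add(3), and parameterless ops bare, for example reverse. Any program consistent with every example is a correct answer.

sort_asc | map_mul(-8)

Check, running the answer program on each example:
  [-42, -4, -16, 44, 1, 41] -> [-42, -16, -4, 1, 41, 44] -> [336, 128, 32, -8, -328, -352]
  [40, -41, 15, 7] -> [-41, 7, 15, 40] -> [328, -56, -120, -320]
  [-11, 39, -40, -23, 21, 21, -39] -> [-40, -39, -23, -11, 21, 21, 39] -> [320, 312, 184, 88, -168, -168, -312]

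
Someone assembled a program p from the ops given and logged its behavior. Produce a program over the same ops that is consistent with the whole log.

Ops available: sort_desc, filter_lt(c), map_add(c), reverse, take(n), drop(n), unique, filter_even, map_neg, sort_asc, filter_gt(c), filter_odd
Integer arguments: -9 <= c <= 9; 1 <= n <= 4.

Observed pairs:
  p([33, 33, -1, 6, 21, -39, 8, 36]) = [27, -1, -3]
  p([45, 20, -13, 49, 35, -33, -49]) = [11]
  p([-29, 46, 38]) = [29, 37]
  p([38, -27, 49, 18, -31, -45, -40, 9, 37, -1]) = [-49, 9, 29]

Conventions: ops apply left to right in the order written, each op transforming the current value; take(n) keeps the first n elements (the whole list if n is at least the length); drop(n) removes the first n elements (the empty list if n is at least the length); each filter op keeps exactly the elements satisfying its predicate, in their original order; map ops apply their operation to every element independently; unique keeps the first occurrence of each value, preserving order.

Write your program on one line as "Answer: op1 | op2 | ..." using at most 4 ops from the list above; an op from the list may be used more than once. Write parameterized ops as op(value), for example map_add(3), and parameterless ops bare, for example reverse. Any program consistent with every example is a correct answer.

map_add(-9) | filter_odd | reverse

Check, running the answer program on each example:
  [33, 33, -1, 6, 21, -39, 8, 36] -> [24, 24, -10, -3, 12, -48, -1, 27] -> [-3, -1, 27] -> [27, -1, -3]
  [45, 20, -13, 49, 35, -33, -49] -> [36, 11, -22, 40, 26, -42, -58] -> [11] -> [11]
  [-29, 46, 38] -> [-38, 37, 29] -> [37, 29] -> [29, 37]
  [38, -27, 49, 18, -31, -45, -40, 9, 37, -1] -> [29, -36, 40, 9, -40, -54, -49, 0, 28, -10] -> [29, 9, -49] -> [-49, 9, 29]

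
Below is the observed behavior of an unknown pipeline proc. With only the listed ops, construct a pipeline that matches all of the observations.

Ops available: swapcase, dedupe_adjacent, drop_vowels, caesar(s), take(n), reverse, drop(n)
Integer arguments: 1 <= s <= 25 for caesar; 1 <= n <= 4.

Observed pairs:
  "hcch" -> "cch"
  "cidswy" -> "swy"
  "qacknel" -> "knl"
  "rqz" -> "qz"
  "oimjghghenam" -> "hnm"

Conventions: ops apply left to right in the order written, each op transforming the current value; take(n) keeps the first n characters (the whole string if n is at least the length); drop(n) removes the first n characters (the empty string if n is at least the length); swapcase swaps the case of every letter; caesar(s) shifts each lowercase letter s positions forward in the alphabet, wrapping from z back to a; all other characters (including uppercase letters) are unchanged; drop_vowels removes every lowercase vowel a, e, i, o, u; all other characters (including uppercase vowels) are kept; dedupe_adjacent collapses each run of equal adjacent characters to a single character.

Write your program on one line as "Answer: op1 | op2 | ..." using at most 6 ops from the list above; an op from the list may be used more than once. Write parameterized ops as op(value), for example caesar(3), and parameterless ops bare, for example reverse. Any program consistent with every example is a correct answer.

drop(1) | drop_vowels | reverse | take(3) | reverse

Check, running the answer program on each example:
  "hcch" -> "cch" -> "cch" -> "hcc" -> "hcc" -> "cch"
  "cidswy" -> "idswy" -> "dswy" -> "ywsd" -> "yws" -> "swy"
  "qacknel" -> "acknel" -> "cknl" -> "lnkc" -> "lnk" -> "knl"
  "rqz" -> "qz" -> "qz" -> "zq" -> "zq" -> "qz"
  "oimjghghenam" -> "imjghghenam" -> "mjghghnm" -> "mnhghgjm" -> "mnh" -> "hnm"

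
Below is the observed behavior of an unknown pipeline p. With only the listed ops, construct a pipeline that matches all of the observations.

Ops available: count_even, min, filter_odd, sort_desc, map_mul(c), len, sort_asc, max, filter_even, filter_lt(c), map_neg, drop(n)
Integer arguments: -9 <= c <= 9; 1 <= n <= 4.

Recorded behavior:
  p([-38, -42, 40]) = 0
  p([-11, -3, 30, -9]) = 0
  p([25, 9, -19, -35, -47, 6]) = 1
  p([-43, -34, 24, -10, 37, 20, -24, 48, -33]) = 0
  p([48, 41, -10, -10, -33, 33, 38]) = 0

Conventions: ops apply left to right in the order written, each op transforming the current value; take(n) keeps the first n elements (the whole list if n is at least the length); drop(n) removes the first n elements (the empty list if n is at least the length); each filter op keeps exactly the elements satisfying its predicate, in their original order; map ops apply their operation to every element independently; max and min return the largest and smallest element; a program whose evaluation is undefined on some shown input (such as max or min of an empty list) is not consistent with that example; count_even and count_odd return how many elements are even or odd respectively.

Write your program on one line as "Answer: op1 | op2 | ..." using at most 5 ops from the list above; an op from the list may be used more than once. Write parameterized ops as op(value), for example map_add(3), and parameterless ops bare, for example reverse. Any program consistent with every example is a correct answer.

map_mul(-3) | filter_odd | drop(4) | len

Check, running the answer program on each example:
  [-38, -42, 40] -> [114, 126, -120] -> [] -> [] -> 0
  [-11, -3, 30, -9] -> [33, 9, -90, 27] -> [33, 9, 27] -> [] -> 0
  [25, 9, -19, -35, -47, 6] -> [-75, -27, 57, 105, 141, -18] -> [-75, -27, 57, 105, 141] -> [141] -> 1
  [-43, -34, 24, -10, 37, 20, -24, 48, -33] -> [129, 102, -72, 30, -111, -60, 72, -144, 99] -> [129, -111, 99] -> [] -> 0
  [48, 41, -10, -10, -33, 33, 38] -> [-144, -123, 30, 30, 99, -99, -114] -> [-123, 99, -99] -> [] -> 0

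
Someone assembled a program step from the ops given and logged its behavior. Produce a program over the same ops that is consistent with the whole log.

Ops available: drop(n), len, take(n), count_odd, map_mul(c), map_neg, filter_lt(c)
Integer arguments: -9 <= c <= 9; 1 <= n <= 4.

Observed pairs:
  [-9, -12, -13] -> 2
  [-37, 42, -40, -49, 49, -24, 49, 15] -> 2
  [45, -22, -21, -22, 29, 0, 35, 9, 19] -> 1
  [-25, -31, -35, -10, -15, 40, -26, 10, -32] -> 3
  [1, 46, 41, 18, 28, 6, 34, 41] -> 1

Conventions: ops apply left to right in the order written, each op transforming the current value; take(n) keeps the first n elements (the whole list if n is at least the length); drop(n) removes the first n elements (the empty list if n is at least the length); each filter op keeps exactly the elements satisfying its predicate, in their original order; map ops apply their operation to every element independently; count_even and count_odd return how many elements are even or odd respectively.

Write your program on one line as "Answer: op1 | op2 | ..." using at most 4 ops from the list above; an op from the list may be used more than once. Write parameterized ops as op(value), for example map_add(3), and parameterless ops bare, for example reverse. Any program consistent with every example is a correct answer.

filter_lt(6) | take(4) | count_odd

Check, running the answer program on each example:
  [-9, -12, -13] -> [-9, -12, -13] -> [-9, -12, -13] -> 2
  [-37, 42, -40, -49, 49, -24, 49, 15] -> [-37, -40, -49, -24] -> [-37, -40, -49, -24] -> 2
  [45, -22, -21, -22, 29, 0, 35, 9, 19] -> [-22, -21, -22, 0] -> [-22, -21, -22, 0] -> 1
  [-25, -31, -35, -10, -15, 40, -26, 10, -32] -> [-25, -31, -35, -10, -15, -26, -32] -> [-25, -31, -35, -10] -> 3
  [1, 46, 41, 18, 28, 6, 34, 41] -> [1] -> [1] -> 1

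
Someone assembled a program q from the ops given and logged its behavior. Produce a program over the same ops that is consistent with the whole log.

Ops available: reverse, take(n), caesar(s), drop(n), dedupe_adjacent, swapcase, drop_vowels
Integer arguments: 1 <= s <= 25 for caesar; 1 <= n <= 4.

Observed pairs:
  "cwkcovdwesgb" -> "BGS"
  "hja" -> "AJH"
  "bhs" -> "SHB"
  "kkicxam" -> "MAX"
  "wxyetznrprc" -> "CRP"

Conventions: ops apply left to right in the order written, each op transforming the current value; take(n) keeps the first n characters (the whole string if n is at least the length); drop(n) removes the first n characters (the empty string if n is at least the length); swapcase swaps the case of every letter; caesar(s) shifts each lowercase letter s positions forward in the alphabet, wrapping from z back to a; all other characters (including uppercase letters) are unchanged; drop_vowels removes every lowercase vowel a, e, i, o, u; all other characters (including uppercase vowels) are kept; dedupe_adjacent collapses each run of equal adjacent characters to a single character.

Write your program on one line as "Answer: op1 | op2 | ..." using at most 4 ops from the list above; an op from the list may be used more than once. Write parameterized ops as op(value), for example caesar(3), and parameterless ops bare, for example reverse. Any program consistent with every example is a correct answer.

reverse | dedupe_adjacent | take(3) | swapcase

Check, running the answer program on each example:
  "cwkcovdwesgb" -> "bgsewdvockwc" -> "bgsewdvockwc" -> "bgs" -> "BGS"
  "hja" -> "ajh" -> "ajh" -> "ajh" -> "AJH"
  "bhs" -> "shb" -> "shb" -> "shb" -> "SHB"
  "kkicxam" -> "maxcikk" -> "maxcik" -> "max" -> "MAX"
  "wxyetznrprc" -> "crprnzteyxw" -> "crprnzteyxw" -> "crp" -> "CRP"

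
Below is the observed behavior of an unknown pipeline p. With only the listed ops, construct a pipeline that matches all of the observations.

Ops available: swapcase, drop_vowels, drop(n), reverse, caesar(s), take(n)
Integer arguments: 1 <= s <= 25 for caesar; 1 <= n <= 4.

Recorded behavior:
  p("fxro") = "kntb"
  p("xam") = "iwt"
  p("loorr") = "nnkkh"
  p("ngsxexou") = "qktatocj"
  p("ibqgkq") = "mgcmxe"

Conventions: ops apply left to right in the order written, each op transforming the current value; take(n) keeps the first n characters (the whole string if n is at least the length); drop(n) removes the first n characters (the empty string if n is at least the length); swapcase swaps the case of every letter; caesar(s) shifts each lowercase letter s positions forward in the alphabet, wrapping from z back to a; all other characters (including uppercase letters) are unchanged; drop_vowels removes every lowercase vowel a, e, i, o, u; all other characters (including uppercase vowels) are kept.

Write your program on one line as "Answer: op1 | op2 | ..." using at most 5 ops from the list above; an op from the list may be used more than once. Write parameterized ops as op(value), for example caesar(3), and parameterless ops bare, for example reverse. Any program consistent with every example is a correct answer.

swapcase | reverse | swapcase | caesar(22)

Check, running the answer program on each example:
  "fxro" -> "FXRO" -> "ORXF" -> "orxf" -> "kntb"
  "xam" -> "XAM" -> "MAX" -> "max" -> "iwt"
  "loorr" -> "LOORR" -> "RROOL" -> "rrool" -> "nnkkh"
  "ngsxexou" -> "NGSXEXOU" -> "UOXEXSGN" -> "uoxexsgn" -> "qktatocj"
  "ibqgkq" -> "IBQGKQ" -> "QKGQBI" -> "qkgqbi" -> "mgcmxe"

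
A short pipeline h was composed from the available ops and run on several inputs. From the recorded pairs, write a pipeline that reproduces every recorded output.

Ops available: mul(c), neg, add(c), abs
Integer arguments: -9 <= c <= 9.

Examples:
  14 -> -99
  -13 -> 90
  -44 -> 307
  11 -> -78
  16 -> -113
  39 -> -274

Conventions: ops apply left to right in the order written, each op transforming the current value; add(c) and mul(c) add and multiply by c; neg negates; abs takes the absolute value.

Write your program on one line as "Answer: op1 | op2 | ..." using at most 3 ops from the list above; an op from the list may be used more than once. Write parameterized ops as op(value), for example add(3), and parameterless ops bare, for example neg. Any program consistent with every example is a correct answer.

mul(-7) | add(-3) | add(2)

Check, running the answer program on each example:
  14 -> -98 -> -101 -> -99
  -13 -> 91 -> 88 -> 90
  -44 -> 308 -> 305 -> 307
  11 -> -77 -> -80 -> -78
  16 -> -112 -> -115 -> -113
  39 -> -273 -> -276 -> -274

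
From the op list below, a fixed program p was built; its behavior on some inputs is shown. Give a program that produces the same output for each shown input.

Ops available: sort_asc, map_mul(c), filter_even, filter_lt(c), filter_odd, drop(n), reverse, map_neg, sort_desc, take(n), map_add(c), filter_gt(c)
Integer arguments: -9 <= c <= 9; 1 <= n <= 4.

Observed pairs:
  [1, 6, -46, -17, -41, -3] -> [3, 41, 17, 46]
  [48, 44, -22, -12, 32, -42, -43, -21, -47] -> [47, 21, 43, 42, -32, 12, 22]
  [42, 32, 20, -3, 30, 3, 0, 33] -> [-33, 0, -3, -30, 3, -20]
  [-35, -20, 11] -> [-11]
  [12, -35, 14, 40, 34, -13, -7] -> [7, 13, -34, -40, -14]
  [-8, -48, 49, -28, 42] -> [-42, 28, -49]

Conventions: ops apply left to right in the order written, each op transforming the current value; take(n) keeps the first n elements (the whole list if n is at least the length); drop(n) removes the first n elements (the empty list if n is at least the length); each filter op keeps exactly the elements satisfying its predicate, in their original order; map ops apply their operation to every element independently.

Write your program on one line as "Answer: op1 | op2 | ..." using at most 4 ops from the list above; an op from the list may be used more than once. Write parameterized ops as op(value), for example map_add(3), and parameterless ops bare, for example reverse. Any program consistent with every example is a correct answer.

drop(2) | reverse | map_neg

Check, running the answer program on each example:
  [1, 6, -46, -17, -41, -3] -> [-46, -17, -41, -3] -> [-3, -41, -17, -46] -> [3, 41, 17, 46]
  [48, 44, -22, -12, 32, -42, -43, -21, -47] -> [-22, -12, 32, -42, -43, -21, -47] -> [-47, -21, -43, -42, 32, -12, -22] -> [47, 21, 43, 42, -32, 12, 22]
  [42, 32, 20, -3, 30, 3, 0, 33] -> [20, -3, 30, 3, 0, 33] -> [33, 0, 3, 30, -3, 20] -> [-33, 0, -3, -30, 3, -20]
  [-35, -20, 11] -> [11] -> [11] -> [-11]
  [12, -35, 14, 40, 34, -13, -7] -> [14, 40, 34, -13, -7] -> [-7, -13, 34, 40, 14] -> [7, 13, -34, -40, -14]
  [-8, -48, 49, -28, 42] -> [49, -28, 42] -> [42, -28, 49] -> [-42, 28, -49]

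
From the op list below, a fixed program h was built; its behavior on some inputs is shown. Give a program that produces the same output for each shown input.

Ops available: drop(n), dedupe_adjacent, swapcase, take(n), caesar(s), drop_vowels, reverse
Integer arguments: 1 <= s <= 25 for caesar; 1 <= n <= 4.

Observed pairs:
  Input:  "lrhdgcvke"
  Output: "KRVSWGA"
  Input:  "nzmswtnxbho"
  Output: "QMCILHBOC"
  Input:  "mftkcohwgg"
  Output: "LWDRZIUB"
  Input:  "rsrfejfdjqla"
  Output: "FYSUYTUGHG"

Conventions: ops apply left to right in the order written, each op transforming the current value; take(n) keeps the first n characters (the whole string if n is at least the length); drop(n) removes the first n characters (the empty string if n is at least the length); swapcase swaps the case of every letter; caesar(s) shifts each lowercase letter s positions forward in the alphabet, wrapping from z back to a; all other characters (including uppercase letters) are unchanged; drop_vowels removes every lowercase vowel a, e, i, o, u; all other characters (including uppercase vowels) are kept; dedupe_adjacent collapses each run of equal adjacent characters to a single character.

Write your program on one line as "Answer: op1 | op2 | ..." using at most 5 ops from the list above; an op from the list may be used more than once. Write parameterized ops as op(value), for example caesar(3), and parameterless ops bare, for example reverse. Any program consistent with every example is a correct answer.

reverse | caesar(15) | drop(2) | swapcase

Check, running the answer program on each example:
  "lrhdgcvke" -> "ekvcgdhrl" -> "tzkrvswga" -> "krvswga" -> "KRVSWGA"
  "nzmswtnxbho" -> "ohbxntwsmzn" -> "dwqmcilhboc" -> "qmcilhboc" -> "QMCILHBOC"
  "mftkcohwgg" -> "ggwhocktfm" -> "vvlwdrziub" -> "lwdrziub" -> "LWDRZIUB"
  "rsrfejfdjqla" -> "alqjdfjefrsr" -> "pafysuytughg" -> "fysuytughg" -> "FYSUYTUGHG"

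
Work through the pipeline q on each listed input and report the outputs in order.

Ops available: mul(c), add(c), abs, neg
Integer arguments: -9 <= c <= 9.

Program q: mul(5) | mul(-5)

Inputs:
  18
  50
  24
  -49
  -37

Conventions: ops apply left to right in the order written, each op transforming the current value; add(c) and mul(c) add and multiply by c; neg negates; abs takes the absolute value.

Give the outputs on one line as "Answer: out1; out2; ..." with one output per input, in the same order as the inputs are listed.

Execution, op by op:
  18 -> 90 -> -450
  50 -> 250 -> -1250
  24 -> 120 -> -600
  -49 -> -245 -> 1225
  -37 -> -185 -> 925

-450; -1250; -600; 1225; 925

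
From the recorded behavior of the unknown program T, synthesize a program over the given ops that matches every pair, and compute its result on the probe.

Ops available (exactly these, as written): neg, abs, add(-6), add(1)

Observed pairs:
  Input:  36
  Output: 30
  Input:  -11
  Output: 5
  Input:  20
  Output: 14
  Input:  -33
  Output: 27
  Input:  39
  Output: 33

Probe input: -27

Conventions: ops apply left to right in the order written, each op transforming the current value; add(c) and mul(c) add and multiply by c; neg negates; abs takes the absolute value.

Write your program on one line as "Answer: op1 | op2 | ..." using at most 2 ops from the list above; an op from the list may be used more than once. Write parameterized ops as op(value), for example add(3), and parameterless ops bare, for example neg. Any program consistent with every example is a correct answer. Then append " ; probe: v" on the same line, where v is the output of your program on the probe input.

abs | add(-6) ; probe: 21

Check, running the answer program on each example:
  36 -> 36 -> 30
  -11 -> 11 -> 5
  20 -> 20 -> 14
  -33 -> 33 -> 27
  39 -> 39 -> 33
  probe: -27 -> 27 -> 21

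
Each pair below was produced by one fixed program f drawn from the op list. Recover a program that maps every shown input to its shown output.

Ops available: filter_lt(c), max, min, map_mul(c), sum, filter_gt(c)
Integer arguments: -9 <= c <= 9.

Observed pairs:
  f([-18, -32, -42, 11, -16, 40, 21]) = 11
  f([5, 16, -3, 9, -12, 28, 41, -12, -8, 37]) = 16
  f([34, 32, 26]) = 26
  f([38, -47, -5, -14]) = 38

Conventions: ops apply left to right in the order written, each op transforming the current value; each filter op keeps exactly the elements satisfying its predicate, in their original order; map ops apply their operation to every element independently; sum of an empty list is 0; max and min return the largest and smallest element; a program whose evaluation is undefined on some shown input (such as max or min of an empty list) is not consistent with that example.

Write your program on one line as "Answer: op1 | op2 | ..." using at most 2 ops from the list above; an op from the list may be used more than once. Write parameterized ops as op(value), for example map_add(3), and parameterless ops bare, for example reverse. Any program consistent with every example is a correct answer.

filter_gt(9) | min

Check, running the answer program on each example:
  [-18, -32, -42, 11, -16, 40, 21] -> [11, 40, 21] -> 11
  [5, 16, -3, 9, -12, 28, 41, -12, -8, 37] -> [16, 28, 41, 37] -> 16
  [34, 32, 26] -> [34, 32, 26] -> 26
  [38, -47, -5, -14] -> [38] -> 38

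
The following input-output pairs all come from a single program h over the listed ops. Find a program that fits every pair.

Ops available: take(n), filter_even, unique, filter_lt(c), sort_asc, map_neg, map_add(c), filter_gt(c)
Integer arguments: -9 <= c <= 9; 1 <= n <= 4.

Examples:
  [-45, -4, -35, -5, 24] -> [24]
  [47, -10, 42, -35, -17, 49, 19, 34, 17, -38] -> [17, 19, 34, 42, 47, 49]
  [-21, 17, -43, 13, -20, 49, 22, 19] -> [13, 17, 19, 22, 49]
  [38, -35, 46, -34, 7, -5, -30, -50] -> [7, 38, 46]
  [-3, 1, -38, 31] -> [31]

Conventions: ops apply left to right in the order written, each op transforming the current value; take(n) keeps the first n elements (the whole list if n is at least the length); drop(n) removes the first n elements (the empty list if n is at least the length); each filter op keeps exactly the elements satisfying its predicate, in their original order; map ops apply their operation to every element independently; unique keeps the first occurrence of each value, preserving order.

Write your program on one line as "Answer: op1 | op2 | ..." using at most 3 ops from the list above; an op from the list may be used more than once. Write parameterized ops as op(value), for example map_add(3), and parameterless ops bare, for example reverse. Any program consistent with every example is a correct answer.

filter_gt(-6) | filter_gt(2) | sort_asc

Check, running the answer program on each example:
  [-45, -4, -35, -5, 24] -> [-4, -5, 24] -> [24] -> [24]
  [47, -10, 42, -35, -17, 49, 19, 34, 17, -38] -> [47, 42, 49, 19, 34, 17] -> [47, 42, 49, 19, 34, 17] -> [17, 19, 34, 42, 47, 49]
  [-21, 17, -43, 13, -20, 49, 22, 19] -> [17, 13, 49, 22, 19] -> [17, 13, 49, 22, 19] -> [13, 17, 19, 22, 49]
  [38, -35, 46, -34, 7, -5, -30, -50] -> [38, 46, 7, -5] -> [38, 46, 7] -> [7, 38, 46]
  [-3, 1, -38, 31] -> [-3, 1, 31] -> [31] -> [31]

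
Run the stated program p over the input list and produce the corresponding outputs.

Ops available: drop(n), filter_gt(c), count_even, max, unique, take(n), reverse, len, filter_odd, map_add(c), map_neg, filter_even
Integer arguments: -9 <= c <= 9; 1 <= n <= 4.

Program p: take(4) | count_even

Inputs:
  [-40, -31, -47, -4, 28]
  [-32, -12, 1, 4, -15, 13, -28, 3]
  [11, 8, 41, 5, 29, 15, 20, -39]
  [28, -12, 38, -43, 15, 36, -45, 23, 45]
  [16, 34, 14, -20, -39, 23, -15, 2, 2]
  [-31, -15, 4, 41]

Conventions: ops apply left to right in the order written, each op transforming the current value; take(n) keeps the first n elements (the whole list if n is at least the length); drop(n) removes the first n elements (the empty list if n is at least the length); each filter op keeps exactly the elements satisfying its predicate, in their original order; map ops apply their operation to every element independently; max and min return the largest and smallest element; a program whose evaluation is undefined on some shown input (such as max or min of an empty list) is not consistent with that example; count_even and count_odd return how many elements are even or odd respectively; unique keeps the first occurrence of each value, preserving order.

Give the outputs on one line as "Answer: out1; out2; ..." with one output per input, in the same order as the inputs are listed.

2; 3; 1; 3; 4; 1

Execution, op by op:
  [-40, -31, -47, -4, 28] -> [-40, -31, -47, -4] -> 2
  [-32, -12, 1, 4, -15, 13, -28, 3] -> [-32, -12, 1, 4] -> 3
  [11, 8, 41, 5, 29, 15, 20, -39] -> [11, 8, 41, 5] -> 1
  [28, -12, 38, -43, 15, 36, -45, 23, 45] -> [28, -12, 38, -43] -> 3
  [16, 34, 14, -20, -39, 23, -15, 2, 2] -> [16, 34, 14, -20] -> 4
  [-31, -15, 4, 41] -> [-31, -15, 4, 41] -> 1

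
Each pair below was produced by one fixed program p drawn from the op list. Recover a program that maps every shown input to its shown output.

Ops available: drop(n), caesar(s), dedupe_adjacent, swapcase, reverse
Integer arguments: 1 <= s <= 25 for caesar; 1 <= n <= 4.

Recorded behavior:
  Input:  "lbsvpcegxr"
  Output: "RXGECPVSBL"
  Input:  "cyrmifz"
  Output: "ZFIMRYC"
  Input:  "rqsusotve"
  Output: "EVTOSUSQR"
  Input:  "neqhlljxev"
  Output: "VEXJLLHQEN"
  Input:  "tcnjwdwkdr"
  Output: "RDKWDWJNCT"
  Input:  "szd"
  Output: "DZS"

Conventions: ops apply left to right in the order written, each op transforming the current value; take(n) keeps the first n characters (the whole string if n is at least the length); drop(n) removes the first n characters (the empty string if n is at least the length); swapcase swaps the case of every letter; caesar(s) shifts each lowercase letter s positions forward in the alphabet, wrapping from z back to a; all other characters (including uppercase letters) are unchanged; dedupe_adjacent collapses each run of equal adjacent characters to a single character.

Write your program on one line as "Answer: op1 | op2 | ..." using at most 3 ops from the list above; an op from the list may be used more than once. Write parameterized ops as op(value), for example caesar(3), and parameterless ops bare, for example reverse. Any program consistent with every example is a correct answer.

reverse | swapcase

Check, running the answer program on each example:
  "lbsvpcegxr" -> "rxgecpvsbl" -> "RXGECPVSBL"
  "cyrmifz" -> "zfimryc" -> "ZFIMRYC"
  "rqsusotve" -> "evtosusqr" -> "EVTOSUSQR"
  "neqhlljxev" -> "vexjllhqen" -> "VEXJLLHQEN"
  "tcnjwdwkdr" -> "rdkwdwjnct" -> "RDKWDWJNCT"
  "szd" -> "dzs" -> "DZS"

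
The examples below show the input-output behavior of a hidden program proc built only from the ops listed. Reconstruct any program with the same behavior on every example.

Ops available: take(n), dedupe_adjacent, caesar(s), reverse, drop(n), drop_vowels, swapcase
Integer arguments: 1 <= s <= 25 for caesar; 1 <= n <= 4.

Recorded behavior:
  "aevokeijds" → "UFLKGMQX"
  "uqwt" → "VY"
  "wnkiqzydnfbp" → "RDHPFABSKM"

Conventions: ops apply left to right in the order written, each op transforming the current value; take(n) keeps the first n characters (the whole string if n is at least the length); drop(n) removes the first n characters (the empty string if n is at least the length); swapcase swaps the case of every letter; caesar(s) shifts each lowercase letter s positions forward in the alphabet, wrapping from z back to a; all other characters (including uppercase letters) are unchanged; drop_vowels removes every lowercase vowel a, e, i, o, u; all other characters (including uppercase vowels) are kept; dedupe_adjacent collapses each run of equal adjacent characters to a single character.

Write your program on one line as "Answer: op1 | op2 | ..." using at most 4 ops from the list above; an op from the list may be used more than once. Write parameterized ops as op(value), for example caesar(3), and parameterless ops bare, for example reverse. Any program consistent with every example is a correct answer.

caesar(2) | drop(2) | reverse | swapcase

Check, running the answer program on each example:
  "aevokeijds" -> "cgxqmgklfu" -> "xqmgklfu" -> "uflkgmqx" -> "UFLKGMQX"
  "uqwt" -> "wsyv" -> "yv" -> "vy" -> "VY"
  "wnkiqzydnfbp" -> "ypmksbafphdr" -> "mksbafphdr" -> "rdhpfabskm" -> "RDHPFABSKM"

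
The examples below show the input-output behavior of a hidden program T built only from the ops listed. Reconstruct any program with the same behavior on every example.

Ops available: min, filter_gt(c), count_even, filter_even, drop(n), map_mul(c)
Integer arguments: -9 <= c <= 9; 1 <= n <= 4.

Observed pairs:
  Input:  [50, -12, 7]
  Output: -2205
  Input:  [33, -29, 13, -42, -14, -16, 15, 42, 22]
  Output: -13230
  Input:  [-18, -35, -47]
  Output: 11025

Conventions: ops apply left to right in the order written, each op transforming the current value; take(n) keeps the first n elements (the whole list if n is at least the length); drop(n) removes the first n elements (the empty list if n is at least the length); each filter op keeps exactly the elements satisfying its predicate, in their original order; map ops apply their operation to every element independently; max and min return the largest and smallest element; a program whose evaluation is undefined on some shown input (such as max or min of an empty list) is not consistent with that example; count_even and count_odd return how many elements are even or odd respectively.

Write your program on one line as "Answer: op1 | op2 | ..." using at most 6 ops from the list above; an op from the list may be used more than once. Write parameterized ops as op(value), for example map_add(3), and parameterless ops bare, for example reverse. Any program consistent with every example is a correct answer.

map_mul(7) | map_mul(5) | map_mul(-9) | drop(1) | min

Check, running the answer program on each example:
  [50, -12, 7] -> [350, -84, 49] -> [1750, -420, 245] -> [-15750, 3780, -2205] -> [3780, -2205] -> -2205
  [33, -29, 13, -42, -14, -16, 15, 42, 22] -> [231, -203, 91, -294, -98, -112, 105, 294, 154] -> [1155, -1015, 455, -1470, -490, -560, 525, 1470, 770] -> [-10395, 9135, -4095, 13230, 4410, 5040, -4725, -13230, -6930] -> [9135, -4095, 13230, 4410, 5040, -4725, -13230, -6930] -> -13230
  [-18, -35, -47] -> [-126, -245, -329] -> [-630, -1225, -1645] -> [5670, 11025, 14805] -> [11025, 14805] -> 11025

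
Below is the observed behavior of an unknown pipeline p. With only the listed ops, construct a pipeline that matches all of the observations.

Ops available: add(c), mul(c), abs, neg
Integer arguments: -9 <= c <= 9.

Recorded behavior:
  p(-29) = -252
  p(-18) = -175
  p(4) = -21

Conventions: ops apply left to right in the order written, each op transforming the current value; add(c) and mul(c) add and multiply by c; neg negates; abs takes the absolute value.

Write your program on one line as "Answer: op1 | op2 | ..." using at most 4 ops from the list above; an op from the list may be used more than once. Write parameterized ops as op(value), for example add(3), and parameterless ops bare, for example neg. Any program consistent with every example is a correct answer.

neg | add(7) | mul(-7)

Check, running the answer program on each example:
  -29 -> 29 -> 36 -> -252
  -18 -> 18 -> 25 -> -175
  4 -> -4 -> 3 -> -21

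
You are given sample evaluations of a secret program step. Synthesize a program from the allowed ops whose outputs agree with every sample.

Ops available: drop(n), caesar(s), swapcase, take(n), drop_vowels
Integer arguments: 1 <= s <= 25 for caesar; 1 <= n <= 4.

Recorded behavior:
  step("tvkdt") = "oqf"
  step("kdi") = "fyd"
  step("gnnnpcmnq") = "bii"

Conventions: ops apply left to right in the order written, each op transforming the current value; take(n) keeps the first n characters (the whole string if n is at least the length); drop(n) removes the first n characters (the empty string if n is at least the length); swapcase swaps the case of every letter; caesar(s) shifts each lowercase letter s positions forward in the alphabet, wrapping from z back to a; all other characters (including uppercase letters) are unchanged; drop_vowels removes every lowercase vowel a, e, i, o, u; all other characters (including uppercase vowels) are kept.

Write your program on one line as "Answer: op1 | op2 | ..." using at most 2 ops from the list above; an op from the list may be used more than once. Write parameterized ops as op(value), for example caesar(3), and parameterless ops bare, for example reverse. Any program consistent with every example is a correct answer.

take(3) | caesar(21)

Check, running the answer program on each example:
  "tvkdt" -> "tvk" -> "oqf"
  "kdi" -> "kdi" -> "fyd"
  "gnnnpcmnq" -> "gnn" -> "bii"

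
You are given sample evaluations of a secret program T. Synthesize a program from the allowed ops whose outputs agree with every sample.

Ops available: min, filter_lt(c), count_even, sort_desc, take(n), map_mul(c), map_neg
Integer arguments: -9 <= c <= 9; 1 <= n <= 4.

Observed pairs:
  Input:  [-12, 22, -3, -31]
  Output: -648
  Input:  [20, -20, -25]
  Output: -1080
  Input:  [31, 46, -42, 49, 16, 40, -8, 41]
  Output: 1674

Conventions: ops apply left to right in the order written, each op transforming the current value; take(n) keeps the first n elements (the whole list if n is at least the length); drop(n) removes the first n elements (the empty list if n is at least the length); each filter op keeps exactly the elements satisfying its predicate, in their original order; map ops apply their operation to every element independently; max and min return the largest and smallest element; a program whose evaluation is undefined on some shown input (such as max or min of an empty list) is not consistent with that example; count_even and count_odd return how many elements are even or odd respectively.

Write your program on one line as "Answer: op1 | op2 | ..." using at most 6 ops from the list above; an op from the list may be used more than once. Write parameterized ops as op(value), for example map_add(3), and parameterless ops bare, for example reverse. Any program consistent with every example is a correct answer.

map_mul(9) | map_mul(-6) | take(2) | sort_desc | map_neg | min

Check, running the answer program on each example:
  [-12, 22, -3, -31] -> [-108, 198, -27, -279] -> [648, -1188, 162, 1674] -> [648, -1188] -> [648, -1188] -> [-648, 1188] -> -648
  [20, -20, -25] -> [180, -180, -225] -> [-1080, 1080, 1350] -> [-1080, 1080] -> [1080, -1080] -> [-1080, 1080] -> -1080
  [31, 46, -42, 49, 16, 40, -8, 41] -> [279, 414, -378, 441, 144, 360, -72, 369] -> [-1674, -2484, 2268, -2646, -864, -2160, 432, -2214] -> [-1674, -2484] -> [-1674, -2484] -> [1674, 2484] -> 1674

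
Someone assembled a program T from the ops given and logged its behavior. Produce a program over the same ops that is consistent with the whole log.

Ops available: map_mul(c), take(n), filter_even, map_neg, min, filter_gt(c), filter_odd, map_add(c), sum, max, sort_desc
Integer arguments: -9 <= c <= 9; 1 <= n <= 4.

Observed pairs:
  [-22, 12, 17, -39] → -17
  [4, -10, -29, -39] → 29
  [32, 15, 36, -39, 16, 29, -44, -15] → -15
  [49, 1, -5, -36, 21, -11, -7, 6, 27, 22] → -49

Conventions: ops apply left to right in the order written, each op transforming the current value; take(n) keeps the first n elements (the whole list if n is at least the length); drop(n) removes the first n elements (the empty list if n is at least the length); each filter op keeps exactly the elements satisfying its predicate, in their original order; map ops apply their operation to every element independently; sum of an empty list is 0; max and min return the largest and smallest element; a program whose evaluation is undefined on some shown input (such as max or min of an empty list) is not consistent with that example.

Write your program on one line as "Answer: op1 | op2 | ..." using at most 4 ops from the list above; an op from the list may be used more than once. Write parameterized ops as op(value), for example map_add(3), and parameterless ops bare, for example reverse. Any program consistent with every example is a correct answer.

filter_odd | map_neg | take(1) | max

Check, running the answer program on each example:
  [-22, 12, 17, -39] -> [17, -39] -> [-17, 39] -> [-17] -> -17
  [4, -10, -29, -39] -> [-29, -39] -> [29, 39] -> [29] -> 29
  [32, 15, 36, -39, 16, 29, -44, -15] -> [15, -39, 29, -15] -> [-15, 39, -29, 15] -> [-15] -> -15
  [49, 1, -5, -36, 21, -11, -7, 6, 27, 22] -> [49, 1, -5, 21, -11, -7, 27] -> [-49, -1, 5, -21, 11, 7, -27] -> [-49] -> -49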